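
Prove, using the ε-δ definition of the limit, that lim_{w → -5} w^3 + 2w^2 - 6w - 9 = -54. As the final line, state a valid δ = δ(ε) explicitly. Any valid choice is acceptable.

δ = min(1, ε/63)

Suppose ε > 0. We want δ > 0 such that 0 < |w + 5| < δ implies |(w^3 + 2w^2 - 6w - 9) + 54| < ε.
(w^3 + 2w^2 - 6w - 9) + 54 = w^3 + 2w^2 - 6w + 45 = (w + 5)(w^2 - 3w + 9).
So |(w^3 + 2w^2 - 6w - 9) + 54| = |w + 5|·|w^2 - 3w + 9|.
Assume first that |w + 5| < 1, so |w| < 6. Then |w^2 - 3w + 9| ≤ 6^2 + 3·6 + 9 = 63.
Hence |(w^3 + 2w^2 - 6w - 9) + 54| ≤ 63|w + 5| < ε provided |w + 5| < ε/63.
Take δ = min(1, ε/63). Then 0 < |w + 5| < δ gives both |w + 5| < 1 and |w + 5| < ε/63, so |(w^3 + 2w^2 - 6w - 9) + 54| < ε.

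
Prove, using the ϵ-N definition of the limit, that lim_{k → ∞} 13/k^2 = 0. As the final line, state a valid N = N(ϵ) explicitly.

N = (13/ϵ)^{1/2}

Suppose ϵ > 0. For k ≥ 1, |13/k^2 − 0| = 13/k^2.
13/k^2 < ϵ ⇔ k^2 > 13/ϵ ⇔ k > (13/ϵ)^{1/2}.
Take N = (13/ϵ)^{1/2}. Then k > N implies 13/k^2 < ϵ.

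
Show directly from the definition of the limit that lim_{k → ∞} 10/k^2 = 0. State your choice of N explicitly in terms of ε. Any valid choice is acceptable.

Let ε > 0. For k ≥ 1, |10/k^2 − 0| = 10/k^2.
10/k^2 < ε ⇔ k^2 > 10/ε ⇔ k > (10/ε)^{1/2}.
Take N = (10/ε)^{1/2}. Then k > N implies 10/k^2 < ε.

N = (10/ε)^{1/2}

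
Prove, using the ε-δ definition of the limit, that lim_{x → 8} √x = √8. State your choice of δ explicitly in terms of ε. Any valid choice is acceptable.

δ = min(8, √8·ε)

Let ε > 0. We want δ > 0 such that 0 < |x − 8| < δ implies |√x − √8| < ε.
Rationalise: √x − √8 = (x − 8)/(√x + √8), so |√x − √8| = |x − 8|/(√x + √8).
Restrict δ ≤ 8 so that |x − 8| < 8 forces x > 0, and then √x + √8 > √8.
Hence |√x − √8| < |x − 8|/√8, which is < ε once |x − 8| < √8·ε.
Take δ = min(8, √8·ε). If 0 < |x − 8| < δ then x > 0 and |√x − √8| < |x − 8|/√8 < ε.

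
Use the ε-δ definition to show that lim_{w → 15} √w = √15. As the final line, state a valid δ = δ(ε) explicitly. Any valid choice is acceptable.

Let ε > 0. We want δ > 0 such that 0 < |w − 15| < δ implies |√w − √15| < ε.
Rationalise: √w − √15 = (w − 15)/(√w + √15), so |√w − √15| = |w − 15|/(√w + √15).
Restrict δ ≤ 15 so that |w − 15| < 15 forces w > 0, and then √w + √15 > √15.
Hence |√w − √15| < |w − 15|/√15, which is < ε once |w − 15| < √15·ε.
Take δ = min(15, √15·ε). If 0 < |w − 15| < δ then w > 0 and |√w − √15| < |w − 15|/√15 < ε.

δ = min(15, √15·ε)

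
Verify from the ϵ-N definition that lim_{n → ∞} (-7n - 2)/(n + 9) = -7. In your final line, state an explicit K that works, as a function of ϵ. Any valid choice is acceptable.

Let ϵ > 0 be given. For n ≥ 1, |(-7n - 2)/(n + 9) + 7| = |61|/((n + 9)) = 61/((n + 9)).
Since n + 9 ≥ n for n ≥ 1, this is ≤ 61/(n) = 61/n.
So |(-7n - 2)/(n + 9) + 7| < ϵ whenever n > 61/ϵ.
Take K = 61/ϵ. If n > K then |(-7n - 2)/(n + 9) + 7| ≤ 61/n < ϵ.

K = 61/ϵ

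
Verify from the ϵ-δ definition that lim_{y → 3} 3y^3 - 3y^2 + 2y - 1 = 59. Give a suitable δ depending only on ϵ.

δ = min(2, ϵ/125)

Let ϵ > 0 be given. We want δ > 0 such that 0 < |y − 3| < δ implies |(3y^3 - 3y^2 + 2y - 1) − 59| < ϵ.
(3y^3 - 3y^2 + 2y - 1) − 59 = 3y^3 - 3y^2 + 2y - 60 = (y − 3)(3y^2 + 6y + 20).
So |(3y^3 - 3y^2 + 2y - 1) − 59| = |y − 3|·|3y^2 + 6y + 20|.
Require δ ≤ 2. Then |y − 3| < 2 gives |y| < 5, and by the triangle inequality |3y^2 + 6y + 20| ≤ 3·5^2 + 6·5 + 20 = 125.
Hence |(3y^3 - 3y^2 + 2y - 1) − 59| ≤ 125|y − 3| < ϵ provided |y − 3| < ϵ/125.
Take δ = min(2, ϵ/125). Then 0 < |y − 3| < δ gives both |y − 3| < 2 and |y − 3| < ϵ/125, so |(3y^3 - 3y^2 + 2y - 1) − 59| < ϵ.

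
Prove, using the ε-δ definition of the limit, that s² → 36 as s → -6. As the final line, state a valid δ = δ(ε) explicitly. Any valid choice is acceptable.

δ = min(1, ε/13)

Fix ε > 0. We seek δ > 0 with 0 < |s + 6| < δ ⇒ |s² − 36| < ε.
Factor: s² − 36 = (s + 6)(s - 6), so |s² − 36| = |s + 6|·|s - 6|.
Restrict δ ≤ 1. Then |s + 6| < 1 gives |s| < 7, so by the triangle inequality |s - 6| ≤ 7 + 6 = 13.
Hence |s² − 36| ≤ 13|s + 6|, which is < ε once |s + 6| < ε/13.
Take δ = min(1, ε/13). If 0 < |s + 6| < δ then both bounds hold and |s² − 36| ≤ 13|s + 6| < 13·(ε/13) = ε.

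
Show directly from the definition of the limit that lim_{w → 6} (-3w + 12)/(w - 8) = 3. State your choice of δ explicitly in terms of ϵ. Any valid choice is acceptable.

δ = min(1, (1/6)ϵ)

Let ϵ > 0 be given. We want δ > 0 with 0 < |w − 6| < δ ⇒ |(-3w + 12)/(w - 8) − 3| < ϵ.
Combining over a common denominator, (-3w + 12)/(w - 8) − 3 = [(-3w + 12)·(-2) − (-6)·(w - 8)] / [(-2)·(w - 8)] = 12(w − 6) / ((-2)(w - 8)).
So |(-3w + 12)/(w - 8) − 3| = 12|w − 6| / (2·|w − 8|).
Require δ ≤ 1, so |w − 8| ≥ |-2| − |w − 6| > 2 − 1 = 1.
Hence |(-3w + 12)/(w - 8) − 3| < 12|w − 6|/(2·1) = 6|w − 6|, which is < ϵ once |w − 6| < (1/6)ϵ.
Take δ = min(1, (1/6)ϵ). Then 0 < |w − 6| < δ forces both bounds, so |(-3w + 12)/(w - 8) − 3| < ϵ.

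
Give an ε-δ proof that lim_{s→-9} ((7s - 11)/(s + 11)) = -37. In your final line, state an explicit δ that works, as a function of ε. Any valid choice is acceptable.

δ = min(1, (1/44)ε)

Suppose ε > 0. We want δ > 0 with 0 < |s + 9| < δ ⇒ |(7s - 11)/(s + 11) + 37| < ε.
Combining over a common denominator, (7s - 11)/(s + 11) + 37 = [(7s - 11)·2 − (-74)·(s + 11)] / [2·(s + 11)] = 88(s + 9) / (2(s + 11)).
So |(7s - 11)/(s + 11) + 37| = 88|s + 9| / (2·|s + 11|).
Require δ ≤ 1, so |s + 11| ≥ |2| − |s + 9| > 2 − 1 = 1.
Hence |(7s - 11)/(s + 11) + 37| < 88|s + 9|/(2·1) = 44|s + 9|, which is < ε once |s + 9| < (1/44)ε.
Take δ = min(1, (1/44)ε). Then 0 < |s + 9| < δ forces both bounds, so |(7s - 11)/(s + 11) + 37| < ε.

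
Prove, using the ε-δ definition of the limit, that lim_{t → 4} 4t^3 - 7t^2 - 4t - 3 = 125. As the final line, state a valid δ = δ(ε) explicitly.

δ = min(1, ε/177)

Let ε > 0 be given. We want δ > 0 such that 0 < |t − 4| < δ implies |(4t^3 - 7t^2 - 4t - 3) − 125| < ε.
(4t^3 - 7t^2 - 4t - 3) − 125 = 4t^3 - 7t^2 - 4t - 128 = (t − 4)(4t^2 + 9t + 32).
So |(4t^3 - 7t^2 - 4t - 3) − 125| = |t − 4|·|4t^2 + 9t + 32|.
Assume first that |t − 4| < 1, so |t| < 5. Then |4t^2 + 9t + 32| ≤ 4·5^2 + 9·5 + 32 = 177.
Hence |(4t^3 - 7t^2 - 4t - 3) − 125| ≤ 177|t − 4| < ε provided |t − 4| < ε/177.
Choosing δ = min(1, ε/177) ensures both conditions, hence |(4t^3 - 7t^2 - 4t - 3) − 125| < ε.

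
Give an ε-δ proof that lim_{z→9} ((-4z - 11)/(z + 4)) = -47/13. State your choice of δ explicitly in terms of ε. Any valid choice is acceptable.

δ = min(13/2, (169/10)ε)

Fix ε > 0. We want δ > 0 with 0 < |z − 9| < δ ⇒ |(-4z - 11)/(z + 4) + 47/13| < ε.
Combining over a common denominator, (-4z - 11)/(z + 4) + 47/13 = [(-4z - 11)·13 − (-47)·(z + 4)] / [13·(z + 4)] = -5(z − 9) / (13(z + 4)).
So |(-4z - 11)/(z + 4) + 47/13| = 5|z − 9| / (13·|z + 4|).
Restrict δ ≤ 13/2. Then |z − 9| < 13/2 gives |z + 4| = |(z − 9) + 13| ≥ 13 − 13/2 = 13/2.
Hence |(-4z - 11)/(z + 4) + 47/13| < 5|z − 9|/(13·(13/2)) = (10/169)|z − 9|, which is < ε once |z − 9| < (169/10)ε.
Take δ = min(13/2, (169/10)ε). Then 0 < |z − 9| < δ forces both bounds, so |(-4z - 11)/(z + 4) + 47/13| < ε.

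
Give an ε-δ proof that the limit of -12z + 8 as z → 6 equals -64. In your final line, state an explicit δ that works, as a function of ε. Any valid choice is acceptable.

Let ε > 0 be given. We need δ > 0 so that 0 < |z − 6| < δ implies |(-12z + 8) + 64| < ε.
|(-12z + 8) + 64| = |-12z + 72| = 12|z − 6|.
Thus it suffices that |z − 6| < ε/12.
Choosing δ = ε/12 gives |(-12z + 8) + 64| = 12|z − 6| < ε whenever |z − 6| < δ.

δ = ε/12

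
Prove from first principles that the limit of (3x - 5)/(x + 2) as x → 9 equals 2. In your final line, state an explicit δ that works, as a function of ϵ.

δ = min(11/2, (11/2)ϵ)

Fix ϵ > 0. We want δ > 0 with 0 < |x − 9| < δ ⇒ |(3x - 5)/(x + 2) − 2| < ϵ.
Combining over a common denominator, (3x - 5)/(x + 2) − 2 = [(3x - 5)·11 − 22·(x + 2)] / [11·(x + 2)] = 11(x − 9) / (11(x + 2)).
So |(3x - 5)/(x + 2) − 2| = 11|x − 9| / (11·|x + 2|).
Require δ ≤ 11/2, so |x + 2| ≥ |11| − |x − 9| > 11 − 11/2 = 11/2.
Hence |(3x - 5)/(x + 2) − 2| < 11|x − 9|/(11·(11/2)) = (2/11)|x − 9|, which is < ϵ once |x − 9| < (11/2)ϵ.
Take δ = min(11/2, (11/2)ϵ). Then 0 < |x − 9| < δ forces both bounds, so |(3x - 5)/(x + 2) − 2| < ϵ.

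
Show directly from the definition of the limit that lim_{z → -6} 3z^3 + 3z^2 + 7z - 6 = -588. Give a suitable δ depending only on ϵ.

δ = min(2, ϵ/409)

Fix ϵ > 0. We want δ > 0 such that 0 < |z + 6| < δ implies |(3z^3 + 3z^2 + 7z - 6) + 588| < ϵ.
(3z^3 + 3z^2 + 7z - 6) + 588 = 3z^3 + 3z^2 + 7z + 582 = (z + 6)(3z^2 - 15z + 97).
So |(3z^3 + 3z^2 + 7z - 6) + 588| = |z + 6|·|3z^2 - 15z + 97|.
Require δ ≤ 2. Then |z + 6| < 2 gives |z| < 8, and by the triangle inequality |3z^2 - 15z + 97| ≤ 3·8^2 + 15·8 + 97 = 409.
Hence |(3z^3 + 3z^2 + 7z - 6) + 588| ≤ 409|z + 6| < ϵ provided |z + 6| < ϵ/409.
Choosing δ = min(2, ϵ/409) ensures both conditions, hence |(3z^3 + 3z^2 + 7z - 6) + 588| < ϵ.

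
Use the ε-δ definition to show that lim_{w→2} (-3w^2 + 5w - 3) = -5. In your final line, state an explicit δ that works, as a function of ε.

Suppose ε > 0. We want δ > 0 such that 0 < |w − 2| < δ implies |(-3w^2 + 5w - 3) + 5| < ε.
(-3w^2 + 5w - 3) + 5 = -3w^2 + 5w + 2 = (w − 2)(-3w - 1).
So |(-3w^2 + 5w - 3) + 5| = |w − 2|·|-3w - 1|.
Assume first that |w − 2| < 1, so |w| < 3. Then |-3w - 1| ≤ 3·3 + 1 = 10.
Hence |(-3w^2 + 5w - 3) + 5| ≤ 10|w − 2| < ε provided |w − 2| < ε/10.
Take δ = min(1, ε/10). Then 0 < |w − 2| < δ gives both |w − 2| < 1 and |w − 2| < ε/10, so |(-3w^2 + 5w - 3) + 5| < ε.

δ = min(1, ε/10)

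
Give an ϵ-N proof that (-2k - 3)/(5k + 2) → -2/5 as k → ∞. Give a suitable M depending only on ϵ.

M = (11/25)/ϵ

Let ϵ > 0. For k ≥ 1, |(-2k - 3)/(5k + 2) + 2/5| = |-11|/(5(5k + 2)) = 11/(5(5k + 2)).
Since 5k + 2 ≥ 5k for k ≥ 1, this is ≤ 11/(5·5k) = (11/25)/k.
So |(-2k - 3)/(5k + 2) + 2/5| < ϵ whenever k > (11/25)/ϵ.
Take M = (11/25)/ϵ. If k > M then |(-2k - 3)/(5k + 2) + 2/5| ≤ (11/25)/k < ϵ.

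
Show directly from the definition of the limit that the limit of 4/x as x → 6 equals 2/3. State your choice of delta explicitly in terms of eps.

delta = min(3, (9/2)eps)

Let eps > 0 be given. We seek delta > 0 such that 0 < |x − 6| < delta implies |4/x − (2/3)| < eps.
|4/x − (2/3)| = 4·|6 − x|/(6·|x|) = 4|x − 6|/(6|x|).
Require delta ≤ 3 so that |x| > 6 − 3 = 3, hence 6|x| > 18.
Then |4/x − (2/3)| < 4|x − 6|/18, which is < eps when |x − 6| < (9/2)eps.
Take delta = min(3, (9/2)eps). Then 0 < |x − 6| < delta gives both |x − 6| < 3 and |x − 6| < (9/2)eps, so |4/x − (2/3)| < eps.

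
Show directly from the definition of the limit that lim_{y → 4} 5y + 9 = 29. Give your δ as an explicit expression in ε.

Suppose ε > 0. We need δ > 0 so that 0 < |y − 4| < δ implies |(5y + 9) − 29| < ε.
|(5y + 9) − 29| = |5y - 20| = 5|y − 4|.
Thus it suffices that |y − 4| < ε/5.
Choosing δ = ε/5 gives |(5y + 9) − 29| = 5|y − 4| < ε whenever |y − 4| < δ.

δ = ε/5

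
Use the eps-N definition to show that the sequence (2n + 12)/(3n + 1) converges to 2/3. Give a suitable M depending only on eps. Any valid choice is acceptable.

Suppose eps > 0. For n ≥ 1, |(2n + 12)/(3n + 1) − (2/3)| = |34|/(3(3n + 1)) = 34/(3(3n + 1)).
Since 3n + 1 ≥ 3n for n ≥ 1, this is ≤ 34/(3·3n) = (34/9)/n.
So |(2n + 12)/(3n + 1) − (2/3)| < eps whenever n > (34/9)/eps.
Take M = (34/9)/eps. If n > M then |(2n + 12)/(3n + 1) − (2/3)| ≤ (34/9)/n < eps.

M = (34/9)/eps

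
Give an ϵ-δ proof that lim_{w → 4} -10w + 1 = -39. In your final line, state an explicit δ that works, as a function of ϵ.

δ = ϵ/10

Let ϵ > 0. We need δ > 0 so that 0 < |w − 4| < δ implies |(-10w + 1) + 39| < ϵ.
Since (-10w + 1) + 39 = -10(w − 4), we have |(-10w + 1) + 39| = 10|w − 4|.
Thus it suffices that |w − 4| < ϵ/10.
Choosing δ = ϵ/10 gives |(-10w + 1) + 39| = 10|w − 4| < ϵ whenever |w − 4| < δ.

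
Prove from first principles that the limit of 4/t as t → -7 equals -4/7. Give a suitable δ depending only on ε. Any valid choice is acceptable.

Fix ε > 0. We seek δ > 0 such that 0 < |t + 7| < δ implies |4/t + 4/7| < ε.
|4/t + 4/7| = 4·|-7 − t|/(7·|t|) = 4|t + 7|/(7|t|).
Restrict δ ≤ 7/2. Then |t + 7| < 7/2 gives |t| > 7/2, so 7|t| > 49/2.
Then |4/t + 4/7| < 4|t + 7|/(49/2), which is < ε when |t + 7| < (49/8)ε.
Take δ = min(7/2, (49/8)ε). Then 0 < |t + 7| < δ gives both |t + 7| < 7/2 and |t + 7| < (49/8)ε, so |4/t + 4/7| < ε.

δ = min(7/2, (49/8)ε)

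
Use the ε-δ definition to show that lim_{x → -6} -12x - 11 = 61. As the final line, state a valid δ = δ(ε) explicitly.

δ = ε/12

Fix ε > 0. We need δ > 0 so that 0 < |x + 6| < δ implies |(-12x - 11) − 61| < ε.
|(-12x - 11) − 61| = |-12x - 72| = 12|x + 6|.
Thus it suffices that |x + 6| < ε/12.
Choosing δ = ε/12 gives |(-12x - 11) − 61| = 12|x + 6| < ε whenever |x + 6| < δ.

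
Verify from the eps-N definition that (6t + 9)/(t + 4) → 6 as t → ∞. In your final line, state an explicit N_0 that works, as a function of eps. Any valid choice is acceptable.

Suppose eps > 0. We seek N_0 > 0 such that t > N_0 implies |(6t + 9)/(t + 4) − 6| < eps.
(6t + 9)/(t + 4) − 6 = ((6t + 9) − 6(t + 4)) / ((t + 4)) = -15/((t + 4)).
For t > 0 we have t + 4 > t, so |(6t + 9)/(t + 4) − 6| = 15/((t + 4)) < 15/(t) = 15/t.
Thus |(6t + 9)/(t + 4) − 6| < eps whenever t > 15/eps.
Take N_0 = 15/eps. If t > N_0 then |(6t + 9)/(t + 4) − 6| < 15/t < eps.

N_0 = 15/eps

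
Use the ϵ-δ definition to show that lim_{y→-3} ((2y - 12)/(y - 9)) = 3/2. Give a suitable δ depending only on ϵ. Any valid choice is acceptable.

δ = min(6, 12ϵ)

Let ϵ > 0 be given. We want δ > 0 with 0 < |y + 3| < δ ⇒ |(2y - 12)/(y - 9) − (3/2)| < ϵ.
Combining over a common denominator, (2y - 12)/(y - 9) − (3/2) = [(2y - 12)·(-12) − (-18)·(y - 9)] / [(-12)·(y - 9)] = -6(y + 3) / ((-12)(y - 9)).
So |(2y - 12)/(y - 9) − (3/2)| = 6|y + 3| / (12·|y − 9|).
Require δ ≤ 6, so |y − 9| ≥ |-12| − |y + 3| > 12 − 6 = 6.
Hence |(2y - 12)/(y - 9) − (3/2)| < 6|y + 3|/(12·6) = (1/12)|y + 3|, which is < ϵ once |y + 3| < 12ϵ.
Take δ = min(6, 12ϵ). Then 0 < |y + 3| < δ forces both bounds, so |(2y - 12)/(y - 9) − (3/2)| < ϵ.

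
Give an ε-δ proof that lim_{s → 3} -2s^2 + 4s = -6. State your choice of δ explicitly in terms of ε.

δ = min(1, ε/10)

Fix ε > 0. We want δ > 0 such that 0 < |s − 3| < δ implies |(-2s^2 + 4s) + 6| < ε.
(-2s^2 + 4s) + 6 = -2s^2 + 4s + 6 = (s − 3)(-2s - 2).
So |(-2s^2 + 4s) + 6| = |s − 3|·|-2s - 2|.
Require δ ≤ 1. Then |s − 3| < 1 gives |s| < 4, and by the triangle inequality |-2s - 2| ≤ 2·4 + 2 = 10.
Hence |(-2s^2 + 4s) + 6| ≤ 10|s − 3| < ε provided |s − 3| < ε/10.
Choosing δ = min(1, ε/10) ensures both conditions, hence |(-2s^2 + 4s) + 6| < ε.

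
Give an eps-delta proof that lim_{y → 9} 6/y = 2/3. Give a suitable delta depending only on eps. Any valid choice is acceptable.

Suppose eps > 0. We seek delta > 0 such that 0 < |y − 9| < delta implies |6/y − (2/3)| < eps.
|6/y − (2/3)| = 6·|9 − y|/(9·|y|) = 6|y − 9|/(9|y|).
Require delta ≤ 9/2 so that |y| > 9 − 9/2 = 9/2, hence 9|y| > 81/2.
Then |6/y − (2/3)| < 6|y − 9|/(81/2), which is < eps when |y − 9| < (27/4)eps.
Take delta = min(9/2, (27/4)eps). Then 0 < |y − 9| < delta gives both |y − 9| < 9/2 and |y − 9| < (27/4)eps, so |6/y − (2/3)| < eps.

delta = min(9/2, (27/4)eps)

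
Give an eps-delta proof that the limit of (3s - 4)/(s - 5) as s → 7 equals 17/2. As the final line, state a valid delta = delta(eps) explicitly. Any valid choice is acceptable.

Fix eps > 0. We want delta > 0 with 0 < |s − 7| < delta ⇒ |(3s - 4)/(s - 5) − (17/2)| < eps.
Combining over a common denominator, (3s - 4)/(s - 5) − (17/2) = [(3s - 4)·2 − 17·(s - 5)] / [2·(s - 5)] = -11(s − 7) / (2(s - 5)).
So |(3s - 4)/(s - 5) − (17/2)| = 11|s − 7| / (2·|s − 5|).
Restrict delta ≤ 1. Then |s − 7| < 1 gives |s − 5| = |(s − 7) + 2| ≥ 2 − 1 = 1.
Hence |(3s - 4)/(s - 5) − (17/2)| < 11|s − 7|/(2·1) = (11/2)|s − 7|, which is < eps once |s − 7| < (2/11)eps.
Take delta = min(1, (2/11)eps). Then 0 < |s − 7| < delta forces both bounds, so |(3s - 4)/(s - 5) − (17/2)| < eps.

delta = min(1, (2/11)eps)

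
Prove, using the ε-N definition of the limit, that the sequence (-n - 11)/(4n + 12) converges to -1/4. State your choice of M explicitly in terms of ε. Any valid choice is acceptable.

M = 2/ε

Suppose ε > 0. For n ≥ 1, |(-n - 11)/(4n + 12) + 1/4| = |-32|/(4(4n + 12)) = 32/(4(4n + 12)).
Since 4n + 12 ≥ 4n for n ≥ 1, this is ≤ 32/(4·4n) = 2/n.
So |(-n - 11)/(4n + 12) + 1/4| < ε whenever n > 2/ε.
Take M = 2/ε. If n > M then |(-n - 11)/(4n + 12) + 1/4| ≤ 2/n < ε.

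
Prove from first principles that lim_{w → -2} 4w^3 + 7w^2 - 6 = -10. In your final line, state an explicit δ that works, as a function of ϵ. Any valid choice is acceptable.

Suppose ϵ > 0. We want δ > 0 such that 0 < |w + 2| < δ implies |(4w^3 + 7w^2 - 6) + 10| < ϵ.
(4w^3 + 7w^2 - 6) + 10 = 4w^3 + 7w^2 + 4 = (w + 2)(4w^2 - w + 2).
So |(4w^3 + 7w^2 - 6) + 10| = |w + 2|·|4w^2 - w + 2|.
Require δ ≤ 1. Then |w + 2| < 1 gives |w| < 3, and by the triangle inequality |4w^2 - w + 2| ≤ 4·3^2 + 3 + 2 = 41.
Hence |(4w^3 + 7w^2 - 6) + 10| ≤ 41|w + 2| < ϵ provided |w + 2| < ϵ/41.
Take δ = min(1, ϵ/41). Then 0 < |w + 2| < δ gives both |w + 2| < 1 and |w + 2| < ϵ/41, so |(4w^3 + 7w^2 - 6) + 10| < ϵ.

δ = min(1, ϵ/41)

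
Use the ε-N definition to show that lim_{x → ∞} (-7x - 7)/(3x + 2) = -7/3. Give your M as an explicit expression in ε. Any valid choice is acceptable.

Let ε > 0. We seek M > 0 such that x > M implies |(-7x - 7)/(3x + 2) + 7/3| < ε.
(-7x - 7)/(3x + 2) + 7/3 = (3(-7x - 7) − (-7)(3x + 2)) / (3(3x + 2)) = -7/(3(3x + 2)).
For x > 0 we have 3x + 2 > 3x, so |(-7x - 7)/(3x + 2) + 7/3| = 7/(3(3x + 2)) < 7/(3·3x) = (7/9)/x.
Thus |(-7x - 7)/(3x + 2) + 7/3| < ε whenever x > (7/9)/ε.
Take M = (7/9)/ε. If x > M then |(-7x - 7)/(3x + 2) + 7/3| < (7/9)/x < ε.

M = (7/9)/ε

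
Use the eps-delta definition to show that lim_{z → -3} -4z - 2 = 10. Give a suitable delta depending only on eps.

Let eps > 0 be given. We need delta > 0 so that 0 < |z + 3| < delta implies |(-4z - 2) − 10| < eps.
Since (-4z - 2) − 10 = -4(z + 3), we have |(-4z - 2) − 10| = 4|z + 3|.
Thus it suffices that |z + 3| < eps/4.
Take delta = eps/4. If 0 < |z + 3| < delta then |(-4z - 2) − 10| = 4|z + 3| < 4·(eps/4) = eps.

delta = eps/4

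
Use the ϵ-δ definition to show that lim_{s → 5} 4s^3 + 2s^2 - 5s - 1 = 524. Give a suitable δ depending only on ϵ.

Fix ϵ > 0. We want δ > 0 such that 0 < |s − 5| < δ implies |(4s^3 + 2s^2 - 5s - 1) − 524| < ϵ.
(4s^3 + 2s^2 - 5s - 1) − 524 = 4s^3 + 2s^2 - 5s - 525 = (s − 5)(4s^2 + 22s + 105).
So |(4s^3 + 2s^2 - 5s - 1) − 524| = |s − 5|·|4s^2 + 22s + 105|.
Require δ ≤ 2. Then |s − 5| < 2 gives |s| < 7, and by the triangle inequality |4s^2 + 22s + 105| ≤ 4·7^2 + 22·7 + 105 = 455.
Hence |(4s^3 + 2s^2 - 5s - 1) − 524| ≤ 455|s − 5| < ϵ provided |s − 5| < ϵ/455.
Take δ = min(2, ϵ/455). Then 0 < |s − 5| < δ gives both |s − 5| < 2 and |s − 5| < ϵ/455, so |(4s^3 + 2s^2 - 5s - 1) − 524| < ϵ.

δ = min(2, ϵ/455)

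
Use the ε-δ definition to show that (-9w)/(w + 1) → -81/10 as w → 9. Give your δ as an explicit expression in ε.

δ = min(5, (50/9)ε)

Let ε > 0. We want δ > 0 with 0 < |w − 9| < δ ⇒ |(-9w)/(w + 1) + 81/10| < ε.
Combining over a common denominator, (-9w)/(w + 1) + 81/10 = [(-9w)·10 − (-81)·(w + 1)] / [10·(w + 1)] = -9(w − 9) / (10(w + 1)).
So |(-9w)/(w + 1) + 81/10| = 9|w − 9| / (10·|w + 1|).
Require δ ≤ 5, so |w + 1| ≥ |10| − |w − 9| > 10 − 5 = 5.
Hence |(-9w)/(w + 1) + 81/10| < 9|w − 9|/(10·5) = (9/50)|w − 9|, which is < ε once |w − 9| < (50/9)ε.
Take δ = min(5, (50/9)ε). Then 0 < |w − 9| < δ forces both bounds, so |(-9w)/(w + 1) + 81/10| < ε.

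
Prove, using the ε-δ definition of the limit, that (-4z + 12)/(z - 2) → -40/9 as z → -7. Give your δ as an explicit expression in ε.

δ = min(9/2, (81/8)ε)

Let ε > 0 be given. We want δ > 0 with 0 < |z + 7| < δ ⇒ |(-4z + 12)/(z - 2) + 40/9| < ε.
Combining over a common denominator, (-4z + 12)/(z - 2) + 40/9 = [(-4z + 12)·(-9) − 40·(z - 2)] / [(-9)·(z - 2)] = -4(z + 7) / ((-9)(z - 2)).
So |(-4z + 12)/(z - 2) + 40/9| = 4|z + 7| / (9·|z − 2|).
Restrict δ ≤ 9/2. Then |z + 7| < 9/2 gives |z − 2| = |(z + 7) + (-9)| ≥ 9 − 9/2 = 9/2.
Hence |(-4z + 12)/(z - 2) + 40/9| < 4|z + 7|/(9·(9/2)) = (8/81)|z + 7|, which is < ε once |z + 7| < (81/8)ε.
Take δ = min(9/2, (81/8)ε). Then 0 < |z + 7| < δ forces both bounds, so |(-4z + 12)/(z - 2) + 40/9| < ε.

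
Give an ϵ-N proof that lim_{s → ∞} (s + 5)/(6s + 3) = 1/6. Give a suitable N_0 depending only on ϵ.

N_0 = (3/4)/ϵ

Suppose ϵ > 0. We seek N_0 > 0 such that s > N_0 implies |(s + 5)/(6s + 3) − (1/6)| < ϵ.
(s + 5)/(6s + 3) − (1/6) = (6(s + 5) − (6s + 3)) / (6(6s + 3)) = 27/(6(6s + 3)).
For s > 0 we have 6s + 3 > 6s, so |(s + 5)/(6s + 3) − (1/6)| = 27/(6(6s + 3)) < 27/(6·6s) = (3/4)/s.
Thus |(s + 5)/(6s + 3) − (1/6)| < ϵ whenever s > (3/4)/ϵ.
Take N_0 = (3/4)/ϵ. If s > N_0 then |(s + 5)/(6s + 3) − (1/6)| < (3/4)/s < ϵ.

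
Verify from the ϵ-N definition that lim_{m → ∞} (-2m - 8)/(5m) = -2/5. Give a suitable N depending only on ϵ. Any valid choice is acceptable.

N = (8/5)/ϵ

Let ϵ > 0. For m ≥ 1, |(-2m - 8)/(5m) + 2/5| = |-40|/(5(5m)) = 40/(5(5m)).
Since 5m ≥ 5m for m ≥ 1, this is ≤ 40/(5·5m) = (8/5)/m.
So |(-2m - 8)/(5m) + 2/5| < ϵ whenever m > (8/5)/ϵ.
Take N = (8/5)/ϵ. If m > N then |(-2m - 8)/(5m) + 2/5| ≤ (8/5)/m < ϵ.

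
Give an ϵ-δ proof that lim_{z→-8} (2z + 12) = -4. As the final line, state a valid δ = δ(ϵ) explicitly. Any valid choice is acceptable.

Let ϵ > 0. We need δ > 0 so that 0 < |z + 8| < δ implies |(2z + 12) + 4| < ϵ.
Since (2z + 12) + 4 = 2(z + 8), we have |(2z + 12) + 4| = 2|z + 8|.
So 2|z + 8| < ϵ exactly when |z + 8| < ϵ/2.
Take δ = ϵ/2. If 0 < |z + 8| < δ then |(2z + 12) + 4| = 2|z + 8| < 2·(ϵ/2) = ϵ.

δ = ϵ/2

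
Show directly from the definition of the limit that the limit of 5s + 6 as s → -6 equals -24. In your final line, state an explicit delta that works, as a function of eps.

Let eps > 0. We need delta > 0 so that 0 < |s + 6| < delta implies |(5s + 6) + 24| < eps.
Since (5s + 6) + 24 = 5(s + 6), we have |(5s + 6) + 24| = 5|s + 6|.
Thus it suffices that |s + 6| < eps/5.
Choosing delta = eps/5 gives |(5s + 6) + 24| = 5|s + 6| < eps whenever |s + 6| < delta.

delta = eps/5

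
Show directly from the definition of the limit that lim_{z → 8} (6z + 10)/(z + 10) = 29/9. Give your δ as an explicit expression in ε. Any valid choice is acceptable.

Let ε > 0 be given. We want δ > 0 with 0 < |z − 8| < δ ⇒ |(6z + 10)/(z + 10) − (29/9)| < ε.
Combining over a common denominator, (6z + 10)/(z + 10) − (29/9) = [(6z + 10)·18 − 58·(z + 10)] / [18·(z + 10)] = 50(z − 8) / (18(z + 10)).
So |(6z + 10)/(z + 10) − (29/9)| = 50|z − 8| / (18·|z + 10|).
Require δ ≤ 9, so |z + 10| ≥ |18| − |z − 8| > 18 − 9 = 9.
Hence |(6z + 10)/(z + 10) − (29/9)| < 50|z − 8|/(18·9) = (25/81)|z − 8|, which is < ε once |z − 8| < (81/25)ε.
Take δ = min(9, (81/25)ε). Then 0 < |z − 8| < δ forces both bounds, so |(6z + 10)/(z + 10) − (29/9)| < ε.

δ = min(9, (81/25)ε)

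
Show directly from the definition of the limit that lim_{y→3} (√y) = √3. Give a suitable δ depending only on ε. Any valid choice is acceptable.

Let ε > 0. We want δ > 0 such that 0 < |y − 3| < δ implies |√y − √3| < ε.
Rationalise: √y − √3 = (y − 3)/(√y + √3), so |√y − √3| = |y − 3|/(√y + √3).
Restrict δ ≤ 3 so that |y − 3| < 3 forces y > 0, and then √y + √3 > √3.
Hence |√y − √3| < |y − 3|/√3, which is < ε once |y − 3| < √3·ε.
Take δ = min(3, √3·ε). If 0 < |y − 3| < δ then y > 0 and |√y − √3| < |y − 3|/√3 < ε.

δ = min(3, √3·ε)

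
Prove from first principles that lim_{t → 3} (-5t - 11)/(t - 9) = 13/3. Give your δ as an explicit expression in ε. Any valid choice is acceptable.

Fix ε > 0. We want δ > 0 with 0 < |t − 3| < δ ⇒ |(-5t - 11)/(t - 9) − (13/3)| < ε.
Combining over a common denominator, (-5t - 11)/(t - 9) − (13/3) = [(-5t - 11)·(-6) − (-26)·(t - 9)] / [(-6)·(t - 9)] = 56(t − 3) / ((-6)(t - 9)).
So |(-5t - 11)/(t - 9) − (13/3)| = 56|t − 3| / (6·|t − 9|).
Require δ ≤ 3, so |t − 9| ≥ |-6| − |t − 3| > 6 − 3 = 3.
Hence |(-5t - 11)/(t - 9) − (13/3)| < 56|t − 3|/(6·3) = (28/9)|t − 3|, which is < ε once |t − 3| < (9/28)ε.
Take δ = min(3, (9/28)ε). Then 0 < |t − 3| < δ forces both bounds, so |(-5t - 11)/(t - 9) − (13/3)| < ε.

δ = min(3, (9/28)ε)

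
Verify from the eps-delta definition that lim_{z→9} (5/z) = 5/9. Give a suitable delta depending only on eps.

Suppose eps > 0. We seek delta > 0 such that 0 < |z − 9| < delta implies |5/z − (5/9)| < eps.
|5/z − (5/9)| = 5·|9 − z|/(9·|z|) = 5|z − 9|/(9|z|).
Restrict delta ≤ 9/2. Then |z − 9| < 9/2 gives |z| > 9/2, so 9|z| > 81/2.
Then |5/z − (5/9)| < 5|z − 9|/(81/2), which is < eps when |z − 9| < (81/10)eps.
Take delta = min(9/2, (81/10)eps). Then 0 < |z − 9| < delta gives both |z − 9| < 9/2 and |z − 9| < (81/10)eps, so |5/z − (5/9)| < eps.

delta = min(9/2, (81/10)eps)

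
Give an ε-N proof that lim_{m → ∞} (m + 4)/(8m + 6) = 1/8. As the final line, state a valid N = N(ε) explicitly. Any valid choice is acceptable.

Let ε > 0. For m ≥ 1, |(m + 4)/(8m + 6) − (1/8)| = |26|/(8(8m + 6)) = 26/(8(8m + 6)).
Since 8m + 6 ≥ 8m for m ≥ 1, this is ≤ 26/(8·8m) = (13/32)/m.
So |(m + 4)/(8m + 6) − (1/8)| < ε whenever m > (13/32)/ε.
Take N = (13/32)/ε. If m > N then |(m + 4)/(8m + 6) − (1/8)| ≤ (13/32)/m < ε.

N = (13/32)/ε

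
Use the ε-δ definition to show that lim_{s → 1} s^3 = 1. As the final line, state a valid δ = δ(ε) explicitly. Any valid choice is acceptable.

Let ε > 0. We seek δ > 0 with 0 < |s − 1| < δ ⇒ |s^3 − 1| < ε.
Factor: s^3 − 1 = (s − 1)(s^2 + s + 1), so |s^3 − 1| = |s − 1|·|s^2 + s + 1|.
Restrict δ ≤ 2. Then |s − 1| < 2 gives |s| < 3, so by the triangle inequality |s^2 + s + 1| ≤ 3^2 + 3 + 1 = 13.
Hence |s^3 − 1| ≤ 13|s − 1|, which is < ε once |s − 1| < ε/13.
Take δ = min(2, ε/13). If 0 < |s − 1| < δ then both bounds hold and |s^3 − 1| ≤ 13|s − 1| < 13·(ε/13) = ε.

δ = min(2, ε/13)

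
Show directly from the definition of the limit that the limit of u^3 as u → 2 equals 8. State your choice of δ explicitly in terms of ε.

δ = min(2, ε/28)

Fix ε > 0. We seek δ > 0 with 0 < |u − 2| < δ ⇒ |u^3 − 8| < ε.
Factor: u^3 − 8 = (u − 2)(u^2 + 2u + 4), so |u^3 − 8| = |u − 2|·|u^2 + 2u + 4|.
Impose δ ≤ 2 so that |u| < 4; then |u^2 + 2u + 4| ≤ 28.
Hence |u^3 − 8| ≤ 28|u − 2|, which is < ε once |u − 2| < ε/28.
Take δ = min(2, ε/28). If 0 < |u − 2| < δ then both bounds hold and |u^3 − 8| ≤ 28|u − 2| < 28·(ε/28) = ε.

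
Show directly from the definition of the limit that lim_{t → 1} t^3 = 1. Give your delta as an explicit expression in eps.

Fix eps > 0. We seek delta > 0 with 0 < |t − 1| < delta ⇒ |t^3 − 1| < eps.
Factor: t^3 − 1 = (t − 1)(t^2 + t + 1), so |t^3 − 1| = |t − 1|·|t^2 + t + 1|.
Impose delta ≤ 1 so that |t| < 2; then |t^2 + t + 1| ≤ 7.
Hence |t^3 − 1| ≤ 7|t − 1|, which is < eps once |t − 1| < eps/7.
Take delta = min(1, eps/7). If 0 < |t − 1| < delta then both bounds hold and |t^3 − 1| ≤ 7|t − 1| < 7·(eps/7) = eps.

delta = min(1, eps/7)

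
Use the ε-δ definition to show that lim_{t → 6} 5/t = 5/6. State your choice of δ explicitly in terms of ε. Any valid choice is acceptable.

Let ε > 0 be given. We seek δ > 0 such that 0 < |t − 6| < δ implies |5/t − (5/6)| < ε.
|5/t − (5/6)| = 5·|6 − t|/(6·|t|) = 5|t − 6|/(6|t|).
Require δ ≤ 3 so that |t| > 6 − 3 = 3, hence 6|t| > 18.
Then |5/t − (5/6)| < 5|t − 6|/18, which is < ε when |t − 6| < (18/5)ε.
Take δ = min(3, (18/5)ε). Then 0 < |t − 6| < δ gives both |t − 6| < 3 and |t − 6| < (18/5)ε, so |5/t − (5/6)| < ε.

δ = min(3, (18/5)ε)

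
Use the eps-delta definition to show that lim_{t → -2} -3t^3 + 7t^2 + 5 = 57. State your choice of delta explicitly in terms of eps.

delta = min(1, eps/92)

Let eps > 0 be given. We want delta > 0 such that 0 < |t + 2| < delta implies |(-3t^3 + 7t^2 + 5) − 57| < eps.
(-3t^3 + 7t^2 + 5) − 57 = -3t^3 + 7t^2 - 52 = (t + 2)(-3t^2 + 13t - 26).
So |(-3t^3 + 7t^2 + 5) − 57| = |t + 2|·|-3t^2 + 13t - 26|.
Require delta ≤ 1. Then |t + 2| < 1 gives |t| < 3, and by the triangle inequality |-3t^2 + 13t - 26| ≤ 3·3^2 + 13·3 + 26 = 92.
Hence |(-3t^3 + 7t^2 + 5) − 57| ≤ 92|t + 2| < eps provided |t + 2| < eps/92.
Take delta = min(1, eps/92). Then 0 < |t + 2| < delta gives both |t + 2| < 1 and |t + 2| < eps/92, so |(-3t^3 + 7t^2 + 5) − 57| < eps.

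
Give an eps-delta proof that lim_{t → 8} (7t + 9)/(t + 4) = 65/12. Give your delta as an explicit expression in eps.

delta = min(6, (72/19)eps)

Fix eps > 0. We want delta > 0 with 0 < |t − 8| < delta ⇒ |(7t + 9)/(t + 4) − (65/12)| < eps.
Combining over a common denominator, (7t + 9)/(t + 4) − (65/12) = [(7t + 9)·12 − 65·(t + 4)] / [12·(t + 4)] = 19(t − 8) / (12(t + 4)).
So |(7t + 9)/(t + 4) − (65/12)| = 19|t − 8| / (12·|t + 4|).
Require delta ≤ 6, so |t + 4| ≥ |12| − |t − 8| > 12 − 6 = 6.
Hence |(7t + 9)/(t + 4) − (65/12)| < 19|t − 8|/(12·6) = (19/72)|t − 8|, which is < eps once |t − 8| < (72/19)eps.
Take delta = min(6, (72/19)eps). Then 0 < |t − 8| < delta forces both bounds, so |(7t + 9)/(t + 4) − (65/12)| < eps.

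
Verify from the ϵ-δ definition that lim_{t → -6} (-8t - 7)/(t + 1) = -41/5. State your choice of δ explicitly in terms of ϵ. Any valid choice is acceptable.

δ = min(5/2, (25/2)ϵ)

Suppose ϵ > 0. We want δ > 0 with 0 < |t + 6| < δ ⇒ |(-8t - 7)/(t + 1) + 41/5| < ϵ.
Combining over a common denominator, (-8t - 7)/(t + 1) + 41/5 = [(-8t - 7)·(-5) − 41·(t + 1)] / [(-5)·(t + 1)] = -1(t + 6) / ((-5)(t + 1)).
So |(-8t - 7)/(t + 1) + 41/5| = |t + 6| / (5·|t + 1|).
Restrict δ ≤ 5/2. Then |t + 6| < 5/2 gives |t + 1| = |(t + 6) + (-5)| ≥ 5 − 5/2 = 5/2.
Hence |(-8t - 7)/(t + 1) + 41/5| < |t + 6|/(5·(5/2)) = (2/25)|t + 6|, which is < ϵ once |t + 6| < (25/2)ϵ.
Take δ = min(5/2, (25/2)ϵ). Then 0 < |t + 6| < δ forces both bounds, so |(-8t - 7)/(t + 1) + 41/5| < ϵ.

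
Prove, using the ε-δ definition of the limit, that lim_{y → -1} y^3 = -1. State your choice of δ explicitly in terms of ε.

Let ε > 0. We seek δ > 0 with 0 < |y + 1| < δ ⇒ |y^3 + 1| < ε.
Factor: y^3 + 1 = (y + 1)(y^2 - y + 1), so |y^3 + 1| = |y + 1|·|y^2 - y + 1|.
Restrict δ ≤ 1. Then |y + 1| < 1 gives |y| < 2, so by the triangle inequality |y^2 - y + 1| ≤ 2^2 + 2 + 1 = 7.
Hence |y^3 + 1| ≤ 7|y + 1|, which is < ε once |y + 1| < ε/7.
Take δ = min(1, ε/7). If 0 < |y + 1| < δ then both bounds hold and |y^3 + 1| ≤ 7|y + 1| < 7·(ε/7) = ε.

δ = min(1, ε/7)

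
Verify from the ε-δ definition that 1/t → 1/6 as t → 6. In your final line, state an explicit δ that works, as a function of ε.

δ = min(3, 18ε)

Fix ε > 0. We seek δ > 0 such that 0 < |t − 6| < δ implies |1/t − (1/6)| < ε.
|1/t − (1/6)| = |6 − t|/(6·|t|) = |t − 6|/(6|t|).
Restrict δ ≤ 3. Then |t − 6| < 3 gives |t| > 3, so 6|t| > 18.
Then |1/t − (1/6)| < |t − 6|/18, which is < ε when |t − 6| < 18ε.
Take δ = min(3, 18ε). Then 0 < |t − 6| < δ gives both |t − 6| < 3 and |t − 6| < 18ε, so |1/t − (1/6)| < ε.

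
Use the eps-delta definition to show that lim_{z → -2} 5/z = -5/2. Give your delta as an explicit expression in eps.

delta = min(1, (2/5)eps)

Suppose eps > 0. We seek delta > 0 such that 0 < |z + 2| < delta implies |5/z + 5/2| < eps.
|5/z + 5/2| = 5·|-2 − z|/(2·|z|) = 5|z + 2|/(2|z|).
Require delta ≤ 1 so that |z| > 2 − 1 = 1, hence 2|z| > 2.
Then |5/z + 5/2| < 5|z + 2|/2, which is < eps when |z + 2| < (2/5)eps.
Take delta = min(1, (2/5)eps). Then 0 < |z + 2| < delta gives both |z + 2| < 1 and |z + 2| < (2/5)eps, so |5/z + 5/2| < eps.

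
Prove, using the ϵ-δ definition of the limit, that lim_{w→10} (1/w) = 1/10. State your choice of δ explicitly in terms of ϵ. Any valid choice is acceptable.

δ = min(5, 50ϵ)

Fix ϵ > 0. We seek δ > 0 such that 0 < |w − 10| < δ implies |1/w − (1/10)| < ϵ.
|1/w − (1/10)| = |10 − w|/(10·|w|) = |w − 10|/(10|w|).
Require δ ≤ 5 so that |w| > 10 − 5 = 5, hence 10|w| > 50.
Then |1/w − (1/10)| < |w − 10|/50, which is < ϵ when |w − 10| < 50ϵ.
Take δ = min(5, 50ϵ). Then 0 < |w − 10| < δ gives both |w − 10| < 5 and |w − 10| < 50ϵ, so |1/w − (1/10)| < ϵ.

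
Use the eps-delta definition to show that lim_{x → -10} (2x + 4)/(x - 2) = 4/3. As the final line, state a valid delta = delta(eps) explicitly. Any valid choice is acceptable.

Fix eps > 0. We want delta > 0 with 0 < |x + 10| < delta ⇒ |(2x + 4)/(x - 2) − (4/3)| < eps.
Combining over a common denominator, (2x + 4)/(x - 2) − (4/3) = [(2x + 4)·(-12) − (-16)·(x - 2)] / [(-12)·(x - 2)] = -8(x + 10) / ((-12)(x - 2)).
So |(2x + 4)/(x - 2) − (4/3)| = 8|x + 10| / (12·|x − 2|).
Restrict delta ≤ 6. Then |x + 10| < 6 gives |x − 2| = |(x + 10) + (-12)| ≥ 12 − 6 = 6.
Hence |(2x + 4)/(x - 2) − (4/3)| < 8|x + 10|/(12·6) = (1/9)|x + 10|, which is < eps once |x + 10| < 9eps.
Take delta = min(6, 9eps). Then 0 < |x + 10| < delta forces both bounds, so |(2x + 4)/(x - 2) − (4/3)| < eps.

delta = min(6, 9eps)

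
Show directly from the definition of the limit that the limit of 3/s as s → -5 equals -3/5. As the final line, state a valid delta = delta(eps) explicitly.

Fix eps > 0. We seek delta > 0 such that 0 < |s + 5| < delta implies |3/s + 3/5| < eps.
|3/s + 3/5| = 3·|-5 − s|/(5·|s|) = 3|s + 5|/(5|s|).
Restrict delta ≤ 5/2. Then |s + 5| < 5/2 gives |s| > 5/2, so 5|s| > 25/2.
Then |3/s + 3/5| < 3|s + 5|/(25/2), which is < eps when |s + 5| < (25/6)eps.
Take delta = min(5/2, (25/6)eps). Then 0 < |s + 5| < delta gives both |s + 5| < 5/2 and |s + 5| < (25/6)eps, so |3/s + 3/5| < eps.

delta = min(5/2, (25/6)eps)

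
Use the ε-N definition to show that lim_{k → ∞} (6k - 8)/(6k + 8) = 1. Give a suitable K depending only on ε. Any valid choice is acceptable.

K = (8/3)/ε

Let ε > 0. For k ≥ 1, |(6k - 8)/(6k + 8) − 1| = |-96|/(6(6k + 8)) = 96/(6(6k + 8)).
Since 6k + 8 ≥ 6k for k ≥ 1, this is ≤ 96/(6·6k) = (8/3)/k.
So |(6k - 8)/(6k + 8) − 1| < ε whenever k > (8/3)/ε.
Take K = (8/3)/ε. If k > K then |(6k - 8)/(6k + 8) − 1| ≤ (8/3)/k < ε.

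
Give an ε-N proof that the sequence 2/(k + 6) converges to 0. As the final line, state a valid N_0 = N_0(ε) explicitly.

Let ε > 0. For k ≥ 1, |2/(k + 6) − 0| = 2/(k + 6) ≤ 2/k.
We need 2/k < ε, i.e. k > 2/ε.
Take N_0 = 2/ε. If k > N_0 then |2/(k + 6)| ≤ 2/k < ε.

N_0 = 2/ε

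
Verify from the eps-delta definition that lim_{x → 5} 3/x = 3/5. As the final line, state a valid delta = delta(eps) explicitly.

Fix eps > 0. We seek delta > 0 such that 0 < |x − 5| < delta implies |3/x − (3/5)| < eps.
|3/x − (3/5)| = 3·|5 − x|/(5·|x|) = 3|x − 5|/(5|x|).
Restrict delta ≤ 5/2. Then |x − 5| < 5/2 gives |x| > 5/2, so 5|x| > 25/2.
Then |3/x − (3/5)| < 3|x − 5|/(25/2), which is < eps when |x − 5| < (25/6)eps.
Take delta = min(5/2, (25/6)eps). Then 0 < |x − 5| < delta gives both |x − 5| < 5/2 and |x − 5| < (25/6)eps, so |3/x − (3/5)| < eps.

delta = min(5/2, (25/6)eps)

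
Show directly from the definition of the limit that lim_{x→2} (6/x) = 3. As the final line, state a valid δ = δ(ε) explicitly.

δ = min(1, (1/3)ε)

Let ε > 0 be given. We seek δ > 0 such that 0 < |x − 2| < δ implies |6/x − 3| < ε.
|6/x − 3| = 6·|2 − x|/(2·|x|) = 6|x − 2|/(2|x|).
Restrict δ ≤ 1. Then |x − 2| < 1 gives |x| > 1, so 2|x| > 2.
Then |6/x − 3| < 6|x − 2|/2, which is < ε when |x − 2| < (1/3)ε.
Take δ = min(1, (1/3)ε). Then 0 < |x − 2| < δ gives both |x − 2| < 1 and |x − 2| < (1/3)ε, so |6/x − 3| < ε.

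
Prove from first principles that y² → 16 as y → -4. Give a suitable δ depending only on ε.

δ = min(1, ε/9)

Fix ε > 0. We seek δ > 0 with 0 < |y + 4| < δ ⇒ |y² − 16| < ε.
Factor: y² − 16 = (y + 4)(y - 4), so |y² − 16| = |y + 4|·|y - 4|.
Impose δ ≤ 1 so that |y| < 5; then |y - 4| ≤ 9.
Hence |y² − 16| ≤ 9|y + 4|, which is < ε once |y + 4| < ε/9.
Take δ = min(1, ε/9). If 0 < |y + 4| < δ then both bounds hold and |y² − 16| ≤ 9|y + 4| < 9·(ε/9) = ε.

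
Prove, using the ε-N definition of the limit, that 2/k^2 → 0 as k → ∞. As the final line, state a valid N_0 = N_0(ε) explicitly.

Suppose ε > 0. For k ≥ 1, |2/k^2 − 0| = 2/k^2.
2/k^2 < ε ⇔ k^2 > 2/ε ⇔ k > (2/ε)^{1/2}.
Take N_0 = (2/ε)^{1/2}. Then k > N_0 implies 2/k^2 < ε.

N_0 = (2/ε)^{1/2}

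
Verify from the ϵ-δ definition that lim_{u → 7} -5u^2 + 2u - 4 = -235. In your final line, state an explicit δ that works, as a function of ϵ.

Let ϵ > 0. We want δ > 0 such that 0 < |u − 7| < δ implies |(-5u^2 + 2u - 4) + 235| < ϵ.
(-5u^2 + 2u - 4) + 235 = -5u^2 + 2u + 231 = (u − 7)(-5u - 33).
So |(-5u^2 + 2u - 4) + 235| = |u − 7|·|-5u - 33|.
Assume first that |u − 7| < 1, so |u| < 8. Then |-5u - 33| ≤ 5·8 + 33 = 73.
Hence |(-5u^2 + 2u - 4) + 235| ≤ 73|u − 7| < ϵ provided |u − 7| < ϵ/73.
Take δ = min(1, ϵ/73). Then 0 < |u − 7| < δ gives both |u − 7| < 1 and |u − 7| < ϵ/73, so |(-5u^2 + 2u - 4) + 235| < ϵ.

δ = min(1, ϵ/73)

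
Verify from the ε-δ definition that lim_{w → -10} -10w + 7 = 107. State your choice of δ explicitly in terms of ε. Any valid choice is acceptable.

δ = ε/10

Let ε > 0 be given. We need δ > 0 so that 0 < |w + 10| < δ implies |(-10w + 7) − 107| < ε.
Since (-10w + 7) − 107 = -10(w + 10), we have |(-10w + 7) − 107| = 10|w + 10|.
Thus it suffices that |w + 10| < ε/10.
Choosing δ = ε/10 gives |(-10w + 7) − 107| = 10|w + 10| < ε whenever |w + 10| < δ.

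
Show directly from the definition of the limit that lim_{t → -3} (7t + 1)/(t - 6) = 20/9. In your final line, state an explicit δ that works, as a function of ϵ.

δ = min(9/2, (81/86)ϵ)

Let ϵ > 0. We want δ > 0 with 0 < |t + 3| < δ ⇒ |(7t + 1)/(t - 6) − (20/9)| < ϵ.
Combining over a common denominator, (7t + 1)/(t - 6) − (20/9) = [(7t + 1)·(-9) − (-20)·(t - 6)] / [(-9)·(t - 6)] = -43(t + 3) / ((-9)(t - 6)).
So |(7t + 1)/(t - 6) − (20/9)| = 43|t + 3| / (9·|t − 6|).
Restrict δ ≤ 9/2. Then |t + 3| < 9/2 gives |t − 6| = |(t + 3) + (-9)| ≥ 9 − 9/2 = 9/2.
Hence |(7t + 1)/(t - 6) − (20/9)| < 43|t + 3|/(9·(9/2)) = (86/81)|t + 3|, which is < ϵ once |t + 3| < (81/86)ϵ.
Take δ = min(9/2, (81/86)ϵ). Then 0 < |t + 3| < δ forces both bounds, so |(7t + 1)/(t - 6) − (20/9)| < ϵ.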